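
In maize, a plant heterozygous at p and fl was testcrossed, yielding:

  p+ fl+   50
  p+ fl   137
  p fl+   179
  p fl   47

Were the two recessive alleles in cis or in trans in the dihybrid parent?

trans

The two most frequent classes are p+ fl (137) and p fl+ (179); these are the parental (non-recombinant) types.
So the F1 carried p+ fl on one chromosome and p fl+ on the other — the recessive alleles are on opposite chromosomes (trans / repulsion).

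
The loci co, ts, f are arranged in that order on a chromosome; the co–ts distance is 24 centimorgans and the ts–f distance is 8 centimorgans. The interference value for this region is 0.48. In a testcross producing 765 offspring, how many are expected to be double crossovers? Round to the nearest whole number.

8

Map distances give recombination frequencies of 0.240 and 0.080 for the two intervals.
With interference 0.48 (so coincidence = 0.52), expected double-crossover frequency = 0.240 × 0.080 × 0.52 = 0.00998.
Expected number = 0.00998 × 765 = 7.64 ≈ 8.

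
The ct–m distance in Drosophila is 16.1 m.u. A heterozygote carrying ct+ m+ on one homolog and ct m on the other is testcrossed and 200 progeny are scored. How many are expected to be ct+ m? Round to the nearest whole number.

16

A map distance of 16.1 m.u. corresponds to a recombination frequency of 0.161.
The F1 is ct+ m+ / ct m, so ct+ m is a recombinant gamete class with expected frequency r/2 = 0.161/2 = 0.0805.
Expected number = 0.0805 × 200 = 16.10 ≈ 16.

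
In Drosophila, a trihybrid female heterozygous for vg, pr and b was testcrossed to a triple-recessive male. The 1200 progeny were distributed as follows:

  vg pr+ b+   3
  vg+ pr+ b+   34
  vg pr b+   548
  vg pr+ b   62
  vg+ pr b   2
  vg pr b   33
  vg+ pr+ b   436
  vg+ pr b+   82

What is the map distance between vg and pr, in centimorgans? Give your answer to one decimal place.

The two most frequent reciprocal classes, vg pr b+ and vg+ pr+ b, are the parental types, so the F1 was vg pr b+ / vg+ pr+ b.
The two rarest classes, vg pr+ b+ and vg+ pr b, are the double crossovers. Comparing them with the parentals, only the pr allele has switched, so pr is the middle locus and the order is b – pr – vg.
Crossovers in the pr–vg interval produce the single-crossover classes vg+ pr b+ and vg pr+ b (82 + 62 = 144) plus the double crossovers (5).
RF(pr–vg) = (144 + 5) / 1200 = 149/1200 = 0.1242 → 12.4 centimorgans.

12.4 centimorgans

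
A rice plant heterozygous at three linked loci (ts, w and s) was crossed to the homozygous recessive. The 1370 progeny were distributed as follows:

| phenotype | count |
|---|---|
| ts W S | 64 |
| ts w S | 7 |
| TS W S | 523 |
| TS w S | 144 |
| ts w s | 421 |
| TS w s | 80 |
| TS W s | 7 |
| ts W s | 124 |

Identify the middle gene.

The two most frequent reciprocal classes, ts w s and TS W S, are the parental types, so the F1 was ts w s / TS W S.
The two rarest classes, ts w S and TS W s, are the double crossovers. Comparing them with the parentals, only the s allele has switched, so s is the middle locus and the order is w – s – ts.

s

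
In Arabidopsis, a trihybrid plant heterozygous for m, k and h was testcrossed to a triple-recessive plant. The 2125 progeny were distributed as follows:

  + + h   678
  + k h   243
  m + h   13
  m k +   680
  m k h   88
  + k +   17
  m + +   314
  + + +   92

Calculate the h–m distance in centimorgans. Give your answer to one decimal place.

The two most frequent reciprocal classes, m k + and + + h, are the parental types, so the F1 was m k + / + + h.
The two rarest classes, + k + and m + h, are the double crossovers. Comparing them with the parentals, only the m allele has switched, so m is the middle locus and the order is k – m – h.
Crossovers in the m–h interval produce the single-crossover classes m k h and + + + (88 + 92 = 180) plus the double crossovers (30).
RF(m–h) = (180 + 30) / 2125 = 210/2125 = 0.0988 → 9.9 centimorgans.

9.9 centimorgans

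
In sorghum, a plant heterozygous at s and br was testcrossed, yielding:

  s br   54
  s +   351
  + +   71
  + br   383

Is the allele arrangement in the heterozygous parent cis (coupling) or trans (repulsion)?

The two most frequent classes are + br (383) and s + (351); these are the parental (non-recombinant) types.
So the F1 carried + br on one chromosome and s + on the other — the recessive alleles are on opposite chromosomes (trans / repulsion).

trans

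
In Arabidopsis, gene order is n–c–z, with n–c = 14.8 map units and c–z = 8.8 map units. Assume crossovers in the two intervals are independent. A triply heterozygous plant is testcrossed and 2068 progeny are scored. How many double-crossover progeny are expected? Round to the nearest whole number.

Map distances give recombination frequencies of 0.148 and 0.088 for the two intervals.
With no interference, expected double-crossover frequency = 0.148 × 0.088 = 0.01302.
Expected number = 0.01302 × 2068 = 26.93 ≈ 27.

27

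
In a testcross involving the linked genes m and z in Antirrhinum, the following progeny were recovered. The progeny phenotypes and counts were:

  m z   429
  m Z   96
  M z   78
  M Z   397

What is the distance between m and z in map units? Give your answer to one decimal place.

17.4 map units

The two most frequent classes, M Z (397) and m z (429), are the parental types, so the F1 was M Z / m z.
The recombinant classes are M z and m Z: 78 + 96 = 174.
Recombination frequency = 174/1000 = 0.1740 ≈ 17.4%, i.e. 17.4 map units.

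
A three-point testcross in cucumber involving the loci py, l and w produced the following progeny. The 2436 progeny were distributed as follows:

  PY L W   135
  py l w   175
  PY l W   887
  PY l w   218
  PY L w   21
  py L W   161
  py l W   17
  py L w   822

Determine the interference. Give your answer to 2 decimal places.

The two most frequent reciprocal classes, py L w and PY l W, are the parental types, so the F1 was py L w / PY l W.
The two rarest classes, PY L w and py l W, are the double crossovers. Comparing them with the parentals, only the py allele has switched, so py is the middle locus and the order is w – py – l.
w–py: (379 + 38)/2436 = 0.1712; py–l: (310 + 38)/2436 = 0.1429.
Expected DCO frequency = 0.1712 × 0.1429 ≈ 0.02446; observed = 38/2436 ≈ 0.01560.
Coefficient of coincidence = 0.01560/0.02446 ≈ 0.64; interference = 1 − 0.64 = 0.36.

0.36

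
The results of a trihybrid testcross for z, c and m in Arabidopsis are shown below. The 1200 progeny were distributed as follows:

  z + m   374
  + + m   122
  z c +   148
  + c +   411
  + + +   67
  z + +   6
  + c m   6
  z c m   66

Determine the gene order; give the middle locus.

m

The two most frequent reciprocal classes, z + m and + c +, are the parental types, so the F1 was z + m / + c +.
The two rarest classes, z + + and + c m, are the double crossovers. Comparing them with the parentals, only the m allele has switched, so m is the middle locus and the order is z – m – c.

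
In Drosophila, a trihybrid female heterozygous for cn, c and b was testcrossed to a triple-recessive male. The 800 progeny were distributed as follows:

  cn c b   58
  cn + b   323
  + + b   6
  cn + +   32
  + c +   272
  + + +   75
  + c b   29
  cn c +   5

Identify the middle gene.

cn

The two most frequent reciprocal classes, + c + and cn + b, are the parental types, so the F1 was + c + / cn + b.
The two rarest classes, cn c + and + + b, are the double crossovers. Comparing them with the parentals, only the cn allele has switched, so cn is the middle locus and the order is b – cn – c.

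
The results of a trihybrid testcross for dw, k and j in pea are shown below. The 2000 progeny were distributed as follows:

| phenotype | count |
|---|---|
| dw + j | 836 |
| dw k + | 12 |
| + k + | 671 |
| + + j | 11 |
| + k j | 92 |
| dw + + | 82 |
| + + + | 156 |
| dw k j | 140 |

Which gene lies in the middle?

The two most frequent reciprocal classes, + k + and dw + j, are the parental types, so the F1 was + k + / dw + j.
The two rarest classes, dw k + and + + j, are the double crossovers. Comparing them with the parentals, only the dw allele has switched, so dw is the middle locus and the order is j – dw – k.

dw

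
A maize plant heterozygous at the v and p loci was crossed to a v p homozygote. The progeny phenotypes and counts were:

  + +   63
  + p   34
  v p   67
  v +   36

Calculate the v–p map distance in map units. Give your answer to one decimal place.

35.0 map units

The two most frequent classes, + + (63) and v p (67), are the parental types, so the F1 was + + / v p.
The recombinant classes are + p and v +: 34 + 36 = 70.
Recombination frequency = 70/200 = 0.3500 ≈ 35.0%, i.e. 35.0 map units.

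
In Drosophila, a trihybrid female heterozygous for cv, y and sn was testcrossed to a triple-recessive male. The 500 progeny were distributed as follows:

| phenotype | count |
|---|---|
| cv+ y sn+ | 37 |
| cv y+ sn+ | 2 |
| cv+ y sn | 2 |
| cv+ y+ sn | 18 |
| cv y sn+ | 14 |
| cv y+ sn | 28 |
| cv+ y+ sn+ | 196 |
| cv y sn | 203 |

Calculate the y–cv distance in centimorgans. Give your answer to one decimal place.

The two most frequent reciprocal classes, cv y sn and cv+ y+ sn+, are the parental types, so the F1 was cv y sn / cv+ y+ sn+.
The two rarest classes, cv+ y sn and cv y+ sn+, are the double crossovers. Comparing them with the parentals, only the cv allele has switched, so cv is the middle locus and the order is y – cv – sn.
Crossovers in the y–cv interval produce the single-crossover classes cv y+ sn and cv+ y sn+ (28 + 37 = 65) plus the double crossovers (4).
RF(y–cv) = (65 + 4) / 500 = 69/500 = 0.1380 → 13.8 centimorgans.

13.8 centimorgans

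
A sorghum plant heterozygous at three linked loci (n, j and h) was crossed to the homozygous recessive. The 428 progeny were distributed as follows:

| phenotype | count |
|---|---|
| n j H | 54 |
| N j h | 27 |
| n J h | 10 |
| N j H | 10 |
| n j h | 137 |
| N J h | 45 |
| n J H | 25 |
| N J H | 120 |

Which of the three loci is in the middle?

The two most frequent reciprocal classes, N J H and n j h, are the parental types, so the F1 was N J H / n j h.
The two rarest classes, N j H and n J h, are the double crossovers. Comparing them with the parentals, only the j allele has switched, so j is the middle locus and the order is h – j – n.

j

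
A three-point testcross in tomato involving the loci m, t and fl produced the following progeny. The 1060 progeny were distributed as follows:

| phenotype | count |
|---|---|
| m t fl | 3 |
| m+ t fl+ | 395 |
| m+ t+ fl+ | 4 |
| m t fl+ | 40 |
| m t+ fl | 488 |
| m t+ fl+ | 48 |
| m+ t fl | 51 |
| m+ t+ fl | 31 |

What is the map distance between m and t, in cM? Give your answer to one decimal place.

The two most frequent reciprocal classes, m+ t fl+ and m t+ fl, are the parental types, so the F1 was m+ t fl+ / m t+ fl.
The two rarest classes, m+ t+ fl+ and m t fl, are the double crossovers. Comparing them with the parentals, only the t allele has switched, so t is the middle locus and the order is fl – t – m.
Crossovers in the t–m interval produce the single-crossover classes m t fl+ and m+ t+ fl (40 + 31 = 71) plus the double crossovers (7).
RF(t–m) = (71 + 7) / 1060 = 78/1060 = 0.0736 → 7.4 cM.

7.4 cM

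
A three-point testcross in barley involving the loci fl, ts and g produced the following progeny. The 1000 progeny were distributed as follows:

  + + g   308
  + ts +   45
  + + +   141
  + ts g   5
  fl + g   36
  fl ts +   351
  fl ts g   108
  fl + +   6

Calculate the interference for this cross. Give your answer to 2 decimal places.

The two most frequent reciprocal classes, + + g and fl ts +, are the parental types, so the F1 was + + g / fl ts +.
The two rarest classes, + ts g and fl + +, are the double crossovers. Comparing them with the parentals, only the ts allele has switched, so ts is the middle locus and the order is g – ts – fl.
g–ts: (249 + 11)/1000 = 0.2600; ts–fl: (81 + 11)/1000 = 0.0920.
Expected DCO frequency = 0.2600 × 0.0920 ≈ 0.02392; observed = 11/1000 ≈ 0.01100.
Coefficient of coincidence = 0.01100/0.02392 ≈ 0.46; interference = 1 − 0.46 = 0.54.

0.54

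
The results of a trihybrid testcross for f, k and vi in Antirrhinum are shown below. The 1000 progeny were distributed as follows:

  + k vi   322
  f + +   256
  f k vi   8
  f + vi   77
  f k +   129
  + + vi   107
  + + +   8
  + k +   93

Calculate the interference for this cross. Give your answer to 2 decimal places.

The two most frequent reciprocal classes, f + + and + k vi, are the parental types, so the F1 was f + + / + k vi.
The two rarest classes, + + + and f k vi, are the double crossovers. Comparing them with the parentals, only the f allele has switched, so f is the middle locus and the order is vi – f – k.
vi–f: (170 + 16)/1000 = 0.1860; f–k: (236 + 16)/1000 = 0.2520.
Expected DCO frequency = 0.1860 × 0.2520 ≈ 0.04687; observed = 16/1000 ≈ 0.01600.
Coefficient of coincidence = 0.01600/0.04687 ≈ 0.34; interference = 1 − 0.34 = 0.66.

0.66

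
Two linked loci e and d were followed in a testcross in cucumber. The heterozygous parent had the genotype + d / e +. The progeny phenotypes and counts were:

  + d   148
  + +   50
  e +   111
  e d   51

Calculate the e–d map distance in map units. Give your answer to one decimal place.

28.1 map units

The recombinant classes are + + and e d: 50 + 51 = 101.
Recombination frequency = 101/360 = 0.2806 ≈ 28.1%, i.e. 28.1 map units.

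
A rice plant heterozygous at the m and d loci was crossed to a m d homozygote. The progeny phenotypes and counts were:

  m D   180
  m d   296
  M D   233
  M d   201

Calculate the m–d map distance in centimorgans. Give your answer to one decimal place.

The two most frequent classes, M D (233) and m d (296), are the parental types, so the F1 was M D / m d.
The recombinant classes are M d and m D: 201 + 180 = 381.
Recombination frequency = 381/910 = 0.4187 ≈ 41.9%, i.e. 41.9 centimorgans.

41.9 centimorgans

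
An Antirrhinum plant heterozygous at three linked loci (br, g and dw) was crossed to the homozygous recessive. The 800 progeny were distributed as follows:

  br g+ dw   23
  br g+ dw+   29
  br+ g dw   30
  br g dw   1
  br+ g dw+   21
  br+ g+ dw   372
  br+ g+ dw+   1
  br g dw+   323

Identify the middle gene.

dw

The two most frequent reciprocal classes, br+ g+ dw and br g dw+, are the parental types, so the F1 was br+ g+ dw / br g dw+.
The two rarest classes, br+ g+ dw+ and br g dw, are the double crossovers. Comparing them with the parentals, only the dw allele has switched, so dw is the middle locus and the order is br – dw – g.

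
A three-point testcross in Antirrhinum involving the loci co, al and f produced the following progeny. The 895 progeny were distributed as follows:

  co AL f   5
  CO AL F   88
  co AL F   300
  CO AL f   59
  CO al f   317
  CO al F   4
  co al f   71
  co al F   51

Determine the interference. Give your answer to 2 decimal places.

0.60

The two most frequent reciprocal classes, CO al f and co AL F, are the parental types, so the F1 was CO al f / co AL F.
The two rarest classes, CO al F and co AL f, are the double crossovers. Comparing them with the parentals, only the f allele has switched, so f is the middle locus and the order is al – f – co.
al–f: (110 + 9)/895 = 0.1330; f–co: (159 + 9)/895 = 0.1877.
Expected DCO frequency = 0.1330 × 0.1877 ≈ 0.02496; observed = 9/895 ≈ 0.01006.
Coefficient of coincidence = 0.01006/0.02496 ≈ 0.40; interference = 1 − 0.40 = 0.60.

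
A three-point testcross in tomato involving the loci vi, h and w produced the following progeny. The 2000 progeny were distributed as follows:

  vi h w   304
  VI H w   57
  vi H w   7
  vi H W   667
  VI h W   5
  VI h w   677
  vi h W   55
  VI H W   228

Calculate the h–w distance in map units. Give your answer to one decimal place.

6.2 map units

The two most frequent reciprocal classes, vi H W and VI h w, are the parental types, so the F1 was vi H W / VI h w.
The two rarest classes, vi H w and VI h W, are the double crossovers. Comparing them with the parentals, only the w allele has switched, so w is the middle locus and the order is h – w – vi.
Crossovers in the h–w interval produce the single-crossover classes vi h W and VI H w (55 + 57 = 112) plus the double crossovers (12).
RF(h–w) = (112 + 12) / 2000 = 124/2000 = 0.0620 → 6.2 map units.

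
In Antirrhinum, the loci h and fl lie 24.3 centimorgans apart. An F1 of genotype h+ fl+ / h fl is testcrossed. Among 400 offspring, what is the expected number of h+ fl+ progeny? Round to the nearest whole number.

151

A map distance of 24.3 centimorgans corresponds to a recombination frequency of 0.243.
The F1 is h+ fl+ / h fl, so h+ fl+ is a parental gamete class with expected frequency (1 − r)/2 = 0.757/2 = 0.3785.
Expected number = 0.3785 × 400 = 151.40 ≈ 151.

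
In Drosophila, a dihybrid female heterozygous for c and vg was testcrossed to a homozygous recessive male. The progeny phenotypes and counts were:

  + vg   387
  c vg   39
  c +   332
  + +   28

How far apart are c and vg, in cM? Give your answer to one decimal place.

8.5 cM

The two most frequent classes, + vg (387) and c + (332), are the parental types, so the F1 was + vg / c +.
The recombinant classes are + + and c vg: 28 + 39 = 67.
Recombination frequency = 67/786 = 0.0852 ≈ 8.5%, i.e. 8.5 cM.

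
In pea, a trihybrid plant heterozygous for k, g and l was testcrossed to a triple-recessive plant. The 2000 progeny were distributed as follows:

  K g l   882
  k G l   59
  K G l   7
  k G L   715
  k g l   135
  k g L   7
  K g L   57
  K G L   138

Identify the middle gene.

g

The two most frequent reciprocal classes, k G L and K g l, are the parental types, so the F1 was k G L / K g l.
The two rarest classes, k g L and K G l, are the double crossovers. Comparing them with the parentals, only the g allele has switched, so g is the middle locus and the order is k – g – l.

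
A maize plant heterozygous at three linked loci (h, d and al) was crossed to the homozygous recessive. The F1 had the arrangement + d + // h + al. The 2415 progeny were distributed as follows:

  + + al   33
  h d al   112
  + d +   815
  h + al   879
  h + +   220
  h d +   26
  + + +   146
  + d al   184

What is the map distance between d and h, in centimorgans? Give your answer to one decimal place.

13.1 centimorgans

The two rarest classes, h d + and + + al, are the double crossovers. Comparing them with the parentals, only the h allele has switched, so h is the middle locus and the order is al – h – d.
Crossovers in the h–d interval produce the single-crossover classes + + + and h d al (146 + 112 = 258) plus the double crossovers (59).
RF(h–d) = (258 + 59) / 2415 = 317/2415 = 0.1313 → 13.1 centimorgans.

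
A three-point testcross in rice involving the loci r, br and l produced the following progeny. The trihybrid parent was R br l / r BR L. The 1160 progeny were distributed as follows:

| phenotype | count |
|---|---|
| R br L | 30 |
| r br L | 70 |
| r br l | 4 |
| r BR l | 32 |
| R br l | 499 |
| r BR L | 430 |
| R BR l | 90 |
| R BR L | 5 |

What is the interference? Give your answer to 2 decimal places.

The two rarest classes, r br l and R BR L, are the double crossovers. Comparing them with the parentals, only the r allele has switched, so r is the middle locus and the order is l – r – br.
l–r: (62 + 9)/1160 = 0.0612; r–br: (160 + 9)/1160 = 0.1457.
Expected DCO frequency = 0.0612 × 0.1457 ≈ 0.00892; observed = 9/1160 ≈ 0.00776.
Coefficient of coincidence = 0.00776/0.00892 ≈ 0.87; interference = 1 − 0.87 = 0.13.

0.13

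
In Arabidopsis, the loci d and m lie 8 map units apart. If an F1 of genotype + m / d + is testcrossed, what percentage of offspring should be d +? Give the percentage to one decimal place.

46.0%

A map distance of 8 map units corresponds to a recombination frequency of 0.080.
The F1 is + m / d +, so d + is a parental gamete class with expected frequency (1 − r)/2 = 0.920/2 = 0.4600.
That is 0.4600 = 46.0% of the progeny.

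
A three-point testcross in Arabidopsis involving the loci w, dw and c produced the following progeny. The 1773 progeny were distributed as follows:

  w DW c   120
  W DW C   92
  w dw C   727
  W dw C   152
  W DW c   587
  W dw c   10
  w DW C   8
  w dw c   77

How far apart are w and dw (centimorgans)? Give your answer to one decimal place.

16.4 centimorgans

The two most frequent reciprocal classes, w dw C and W DW c, are the parental types, so the F1 was w dw C / W DW c.
The two rarest classes, w DW C and W dw c, are the double crossovers. Comparing them with the parentals, only the dw allele has switched, so dw is the middle locus and the order is w – dw – c.
Crossovers in the w–dw interval produce the single-crossover classes W dw C and w DW c (152 + 120 = 272) plus the double crossovers (18).
RF(w–dw) = (272 + 18) / 1773 = 290/1773 = 0.1636 → 16.4 centimorgans.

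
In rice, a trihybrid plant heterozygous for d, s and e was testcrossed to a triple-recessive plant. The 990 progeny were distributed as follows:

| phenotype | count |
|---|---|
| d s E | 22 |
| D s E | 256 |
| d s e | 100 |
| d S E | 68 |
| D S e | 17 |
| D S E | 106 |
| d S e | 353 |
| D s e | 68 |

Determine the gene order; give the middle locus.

The two most frequent reciprocal classes, D s E and d S e, are the parental types, so the F1 was D s E / d S e.
The two rarest classes, d s E and D S e, are the double crossovers. Comparing them with the parentals, only the d allele has switched, so d is the middle locus and the order is e – d – s.

d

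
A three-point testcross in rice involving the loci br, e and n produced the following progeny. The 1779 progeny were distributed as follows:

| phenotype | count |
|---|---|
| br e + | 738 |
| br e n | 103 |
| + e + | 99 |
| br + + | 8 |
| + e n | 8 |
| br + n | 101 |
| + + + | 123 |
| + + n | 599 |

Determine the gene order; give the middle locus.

e

The two most frequent reciprocal classes, + + n and br e +, are the parental types, so the F1 was + + n / br e +.
The two rarest classes, + e n and br + +, are the double crossovers. Comparing them with the parentals, only the e allele has switched, so e is the middle locus and the order is n – e – br.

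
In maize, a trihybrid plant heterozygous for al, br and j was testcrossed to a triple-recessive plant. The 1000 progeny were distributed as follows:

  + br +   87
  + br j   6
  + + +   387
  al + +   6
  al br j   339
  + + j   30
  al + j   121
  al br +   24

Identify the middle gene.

al

The two most frequent reciprocal classes, al br j and + + +, are the parental types, so the F1 was al br j / + + +.
The two rarest classes, + br j and al + +, are the double crossovers. Comparing them with the parentals, only the al allele has switched, so al is the middle locus and the order is br – al – j.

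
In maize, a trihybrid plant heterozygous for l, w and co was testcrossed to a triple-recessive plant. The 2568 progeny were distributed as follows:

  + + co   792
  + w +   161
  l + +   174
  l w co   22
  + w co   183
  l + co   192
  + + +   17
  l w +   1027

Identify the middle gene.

co

The two most frequent reciprocal classes, l w + and + + co, are the parental types, so the F1 was l w + / + + co.
The two rarest classes, l w co and + + +, are the double crossovers. Comparing them with the parentals, only the co allele has switched, so co is the middle locus and the order is l – co – w.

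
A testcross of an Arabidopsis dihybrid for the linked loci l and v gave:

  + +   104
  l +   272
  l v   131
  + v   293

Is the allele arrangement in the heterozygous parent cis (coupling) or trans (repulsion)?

The two most frequent classes are + v (293) and l + (272); these are the parental (non-recombinant) types.
So the F1 carried + v on one chromosome and l + on the other — the recessive alleles are on opposite chromosomes (trans / repulsion).

trans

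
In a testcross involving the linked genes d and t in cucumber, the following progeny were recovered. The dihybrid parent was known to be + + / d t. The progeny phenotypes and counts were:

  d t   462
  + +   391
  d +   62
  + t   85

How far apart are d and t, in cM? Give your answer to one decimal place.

14.7 cM

The recombinant classes are + t and d +: 85 + 62 = 147.
Recombination frequency = 147/1000 = 0.1470 ≈ 14.7%, i.e. 14.7 cM.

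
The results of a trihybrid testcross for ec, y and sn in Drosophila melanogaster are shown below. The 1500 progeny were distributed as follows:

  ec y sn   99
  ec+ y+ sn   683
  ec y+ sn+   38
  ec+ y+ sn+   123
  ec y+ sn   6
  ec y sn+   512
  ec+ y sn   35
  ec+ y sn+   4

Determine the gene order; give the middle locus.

The two most frequent reciprocal classes, ec y sn+ and ec+ y+ sn, are the parental types, so the F1 was ec y sn+ / ec+ y+ sn.
The two rarest classes, ec+ y sn+ and ec y+ sn, are the double crossovers. Comparing them with the parentals, only the ec allele has switched, so ec is the middle locus and the order is sn – ec – y.

ec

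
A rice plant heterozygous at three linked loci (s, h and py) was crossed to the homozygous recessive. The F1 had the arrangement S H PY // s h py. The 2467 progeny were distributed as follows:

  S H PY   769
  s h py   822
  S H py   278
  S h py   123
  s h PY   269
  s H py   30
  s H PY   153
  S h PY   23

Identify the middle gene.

h

The two rarest classes, S h PY and s H py, are the double crossovers. Comparing them with the parentals, only the h allele has switched, so h is the middle locus and the order is py – h – s.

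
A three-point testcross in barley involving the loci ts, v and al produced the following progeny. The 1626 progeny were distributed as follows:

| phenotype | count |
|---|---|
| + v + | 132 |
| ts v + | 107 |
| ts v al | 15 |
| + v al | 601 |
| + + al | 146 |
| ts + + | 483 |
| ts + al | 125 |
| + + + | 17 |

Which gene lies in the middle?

The two most frequent reciprocal classes, ts + + and + v al, are the parental types, so the F1 was ts + + / + v al.
The two rarest classes, + + + and ts v al, are the double crossovers. Comparing them with the parentals, only the ts allele has switched, so ts is the middle locus and the order is al – ts – v.

ts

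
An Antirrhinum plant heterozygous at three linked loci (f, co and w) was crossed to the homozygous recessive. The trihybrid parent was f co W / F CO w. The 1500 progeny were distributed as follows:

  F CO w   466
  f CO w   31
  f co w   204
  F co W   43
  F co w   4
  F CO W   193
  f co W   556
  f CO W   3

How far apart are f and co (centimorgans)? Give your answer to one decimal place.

5.4 centimorgans

The two rarest classes, f CO W and F co w, are the double crossovers. Comparing them with the parentals, only the co allele has switched, so co is the middle locus and the order is w – co – f.
Crossovers in the co–f interval produce the single-crossover classes F co W and f CO w (43 + 31 = 74) plus the double crossovers (7).
RF(co–f) = (74 + 7) / 1500 = 81/1500 = 0.0540 → 5.4 centimorgans.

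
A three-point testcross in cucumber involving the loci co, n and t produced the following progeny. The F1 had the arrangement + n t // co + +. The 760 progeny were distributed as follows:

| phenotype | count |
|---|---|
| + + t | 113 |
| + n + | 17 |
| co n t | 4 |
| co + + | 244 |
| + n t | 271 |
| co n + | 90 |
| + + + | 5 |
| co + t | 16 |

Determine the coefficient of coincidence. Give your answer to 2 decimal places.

0.77

The two rarest classes, co n t and + + +, are the double crossovers. Comparing them with the parentals, only the co allele has switched, so co is the middle locus and the order is t – co – n.
t–co: (33 + 9)/760 = 0.0553; co–n: (203 + 9)/760 = 0.2789.
Expected DCO frequency = 0.0553 × 0.2789 ≈ 0.01542; observed = 9/760 ≈ 0.01184.
Coefficient of coincidence = 0.01184/0.01542 ≈ 0.77.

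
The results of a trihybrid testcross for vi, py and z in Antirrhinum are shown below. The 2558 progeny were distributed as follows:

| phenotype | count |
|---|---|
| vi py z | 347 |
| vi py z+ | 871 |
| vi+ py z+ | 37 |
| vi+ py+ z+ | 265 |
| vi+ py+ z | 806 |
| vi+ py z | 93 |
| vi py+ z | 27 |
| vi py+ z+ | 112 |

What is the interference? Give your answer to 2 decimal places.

The two most frequent reciprocal classes, vi+ py+ z and vi py z+, are the parental types, so the F1 was vi+ py+ z / vi py z+.
The two rarest classes, vi py+ z and vi+ py z+, are the double crossovers. Comparing them with the parentals, only the vi allele has switched, so vi is the middle locus and the order is py – vi – z.
py–vi: (205 + 64)/2558 = 0.1052; vi–z: (612 + 64)/2558 = 0.2643.
Expected DCO frequency = 0.1052 × 0.2643 ≈ 0.02780; observed = 64/2558 ≈ 0.02502.
Coefficient of coincidence = 0.02502/0.02780 ≈ 0.90; interference = 1 − 0.90 = 0.10.

0.10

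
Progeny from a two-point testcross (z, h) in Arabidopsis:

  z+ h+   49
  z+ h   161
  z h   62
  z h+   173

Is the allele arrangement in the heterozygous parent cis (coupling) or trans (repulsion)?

The two most frequent classes are z+ h (161) and z h+ (173); these are the parental (non-recombinant) types.
So the F1 carried z+ h on one chromosome and z h+ on the other — the recessive alleles are on opposite chromosomes (trans / repulsion).

trans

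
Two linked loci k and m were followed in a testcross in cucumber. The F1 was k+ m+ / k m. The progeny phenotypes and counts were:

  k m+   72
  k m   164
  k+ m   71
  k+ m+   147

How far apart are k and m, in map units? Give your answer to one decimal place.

The recombinant classes are k+ m and k m+: 71 + 72 = 143.
Recombination frequency = 143/454 = 0.3150 ≈ 31.5%, i.e. 31.5 map units.

31.5 map units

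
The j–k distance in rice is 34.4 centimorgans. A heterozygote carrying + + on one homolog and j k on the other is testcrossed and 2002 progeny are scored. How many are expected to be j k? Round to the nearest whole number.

A map distance of 34.4 centimorgans corresponds to a recombination frequency of 0.344.
The F1 is + + / j k, so j k is a parental gamete class with expected frequency (1 − r)/2 = 0.656/2 = 0.3280.
Expected number = 0.3280 × 2002 = 656.66 ≈ 657.

657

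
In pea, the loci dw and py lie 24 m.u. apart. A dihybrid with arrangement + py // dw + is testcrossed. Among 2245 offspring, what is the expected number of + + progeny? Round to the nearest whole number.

269

A map distance of 24 m.u. corresponds to a recombination frequency of 0.240.
The F1 is + py / dw +, so + + is a recombinant gamete class with expected frequency r/2 = 0.240/2 = 0.1200.
Expected number = 0.1200 × 2245 = 269.40 ≈ 269.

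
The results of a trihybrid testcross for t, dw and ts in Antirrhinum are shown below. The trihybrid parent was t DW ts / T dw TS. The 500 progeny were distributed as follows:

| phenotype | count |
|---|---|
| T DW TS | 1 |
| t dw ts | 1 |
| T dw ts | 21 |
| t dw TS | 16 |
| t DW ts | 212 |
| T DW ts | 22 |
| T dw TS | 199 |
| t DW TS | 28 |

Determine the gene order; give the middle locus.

The two rarest classes, t dw ts and T DW TS, are the double crossovers. Comparing them with the parentals, only the dw allele has switched, so dw is the middle locus and the order is t – dw – ts.

dw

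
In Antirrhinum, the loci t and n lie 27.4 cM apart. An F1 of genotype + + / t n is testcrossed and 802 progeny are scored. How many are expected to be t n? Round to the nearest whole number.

A map distance of 27.4 cM corresponds to a recombination frequency of 0.274.
The F1 is + + / t n, so t n is a parental gamete class with expected frequency (1 − r)/2 = 0.726/2 = 0.3630.
Expected number = 0.3630 × 802 = 291.13 ≈ 291.

291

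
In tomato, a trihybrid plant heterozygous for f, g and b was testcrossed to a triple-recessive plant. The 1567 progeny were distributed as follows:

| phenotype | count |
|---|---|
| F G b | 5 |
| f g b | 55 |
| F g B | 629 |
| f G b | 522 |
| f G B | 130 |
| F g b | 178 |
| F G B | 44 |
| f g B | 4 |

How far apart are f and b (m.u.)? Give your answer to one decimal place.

The two most frequent reciprocal classes, F g B and f G b, are the parental types, so the F1 was F g B / f G b.
The two rarest classes, f g B and F G b, are the double crossovers. Comparing them with the parentals, only the f allele has switched, so f is the middle locus and the order is b – f – g.
Crossovers in the b–f interval produce the single-crossover classes F g b and f G B (178 + 130 = 308) plus the double crossovers (9).
RF(b–f) = (308 + 9) / 1567 = 317/1567 = 0.2023 → 20.2 m.u.

20.2 m.u.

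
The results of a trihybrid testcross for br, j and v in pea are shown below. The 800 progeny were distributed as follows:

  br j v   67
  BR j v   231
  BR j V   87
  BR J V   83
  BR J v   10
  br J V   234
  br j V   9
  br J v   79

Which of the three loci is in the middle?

j

The two most frequent reciprocal classes, br J V and BR j v, are the parental types, so the F1 was br J V / BR j v.
The two rarest classes, br j V and BR J v, are the double crossovers. Comparing them with the parentals, only the j allele has switched, so j is the middle locus and the order is v – j – br.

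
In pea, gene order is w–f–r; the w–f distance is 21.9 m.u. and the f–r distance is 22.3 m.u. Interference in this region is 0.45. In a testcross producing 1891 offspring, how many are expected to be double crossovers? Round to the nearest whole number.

51

Map distances give recombination frequencies of 0.219 and 0.223 for the two intervals.
With interference 0.45 (so coincidence = 0.55), expected double-crossover frequency = 0.219 × 0.223 × 0.55 = 0.02686.
Expected number = 0.02686 × 1891 = 50.79 ≈ 51.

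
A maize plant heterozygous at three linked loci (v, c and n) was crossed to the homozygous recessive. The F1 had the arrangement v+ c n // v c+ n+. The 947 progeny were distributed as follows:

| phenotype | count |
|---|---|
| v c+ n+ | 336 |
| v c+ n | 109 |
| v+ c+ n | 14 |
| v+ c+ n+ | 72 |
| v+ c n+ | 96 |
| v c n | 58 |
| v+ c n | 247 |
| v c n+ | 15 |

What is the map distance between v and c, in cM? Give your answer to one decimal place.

16.8 cM

The two rarest classes, v+ c+ n and v c n+, are the double crossovers. Comparing them with the parentals, only the c allele has switched, so c is the middle locus and the order is n – c – v.
Crossovers in the c–v interval produce the single-crossover classes v c n and v+ c+ n+ (58 + 72 = 130) plus the double crossovers (29).
RF(c–v) = (130 + 29) / 947 = 159/947 = 0.1679 → 16.8 cM.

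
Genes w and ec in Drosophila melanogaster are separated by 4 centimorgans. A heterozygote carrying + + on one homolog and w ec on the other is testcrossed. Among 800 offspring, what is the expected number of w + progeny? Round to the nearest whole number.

16

A map distance of 4 centimorgans corresponds to a recombination frequency of 0.040.
The F1 is + + / w ec, so w + is a recombinant gamete class with expected frequency r/2 = 0.040/2 = 0.0200.
Expected number = 0.0200 × 800 = 16.00 ≈ 16.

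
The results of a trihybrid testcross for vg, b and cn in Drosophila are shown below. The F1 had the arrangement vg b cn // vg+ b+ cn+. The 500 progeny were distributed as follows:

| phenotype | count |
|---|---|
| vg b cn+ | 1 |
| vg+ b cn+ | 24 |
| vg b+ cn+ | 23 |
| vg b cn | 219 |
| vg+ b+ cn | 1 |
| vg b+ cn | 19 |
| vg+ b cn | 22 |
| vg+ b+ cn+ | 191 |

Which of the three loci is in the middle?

The two rarest classes, vg b cn+ and vg+ b+ cn, are the double crossovers. Comparing them with the parentals, only the cn allele has switched, so cn is the middle locus and the order is vg – cn – b.

cn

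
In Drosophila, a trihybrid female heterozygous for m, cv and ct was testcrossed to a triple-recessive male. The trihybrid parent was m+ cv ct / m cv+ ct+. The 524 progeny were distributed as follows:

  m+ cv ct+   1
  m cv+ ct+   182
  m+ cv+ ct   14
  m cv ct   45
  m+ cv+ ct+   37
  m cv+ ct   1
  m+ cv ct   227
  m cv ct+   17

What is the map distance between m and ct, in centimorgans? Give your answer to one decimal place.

The two rarest classes, m+ cv ct+ and m cv+ ct, are the double crossovers. Comparing them with the parentals, only the ct allele has switched, so ct is the middle locus and the order is cv – ct – m.
Crossovers in the ct–m interval produce the single-crossover classes m cv ct and m+ cv+ ct+ (45 + 37 = 82) plus the double crossovers (2).
RF(ct–m) = (82 + 2) / 524 = 84/524 = 0.1603 → 16.0 centimorgans.

16.0 centimorgans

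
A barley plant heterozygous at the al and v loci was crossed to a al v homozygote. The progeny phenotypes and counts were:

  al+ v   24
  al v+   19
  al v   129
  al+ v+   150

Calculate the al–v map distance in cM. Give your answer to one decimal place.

13.4 cM

The two most frequent classes, al+ v+ (150) and al v (129), are the parental types, so the F1 was al+ v+ / al v.
The recombinant classes are al+ v and al v+: 24 + 19 = 43.
Recombination frequency = 43/322 = 0.1335 ≈ 13.4%, i.e. 13.4 cM.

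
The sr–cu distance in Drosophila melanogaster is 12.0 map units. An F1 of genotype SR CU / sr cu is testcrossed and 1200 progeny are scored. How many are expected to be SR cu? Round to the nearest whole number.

A map distance of 12.0 map units corresponds to a recombination frequency of 0.120.
The F1 is SR CU / sr cu, so SR cu is a recombinant gamete class with expected frequency r/2 = 0.120/2 = 0.0600.
Expected number = 0.0600 × 1200 = 72.00 ≈ 72.

72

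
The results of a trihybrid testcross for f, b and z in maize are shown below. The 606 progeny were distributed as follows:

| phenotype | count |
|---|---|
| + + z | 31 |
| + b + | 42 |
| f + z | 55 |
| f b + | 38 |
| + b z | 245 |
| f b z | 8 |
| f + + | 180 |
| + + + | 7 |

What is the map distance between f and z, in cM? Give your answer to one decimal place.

18.5 cM

The two most frequent reciprocal classes, f + + and + b z, are the parental types, so the F1 was f + + / + b z.
The two rarest classes, + + + and f b z, are the double crossovers. Comparing them with the parentals, only the f allele has switched, so f is the middle locus and the order is b – f – z.
Crossovers in the f–z interval produce the single-crossover classes f + z and + b + (55 + 42 = 97) plus the double crossovers (15).
RF(f–z) = (97 + 15) / 606 = 112/606 = 0.1848 → 18.5 cM.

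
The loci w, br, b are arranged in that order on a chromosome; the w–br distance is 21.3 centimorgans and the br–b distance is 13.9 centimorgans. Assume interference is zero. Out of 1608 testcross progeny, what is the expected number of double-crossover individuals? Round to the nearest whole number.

48

Map distances give recombination frequencies of 0.213 and 0.139 for the two intervals.
With no interference, expected double-crossover frequency = 0.213 × 0.139 = 0.02961.
Expected number = 0.02961 × 1608 = 47.61 ≈ 48.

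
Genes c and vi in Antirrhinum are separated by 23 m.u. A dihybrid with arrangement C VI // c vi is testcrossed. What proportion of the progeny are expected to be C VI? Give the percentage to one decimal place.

A map distance of 23 m.u. corresponds to a recombination frequency of 0.230.
The F1 is C VI / c vi, so C VI is a parental gamete class with expected frequency (1 − r)/2 = 0.770/2 = 0.3850.
That is 0.3850 = 38.5% of the progeny.

38.5%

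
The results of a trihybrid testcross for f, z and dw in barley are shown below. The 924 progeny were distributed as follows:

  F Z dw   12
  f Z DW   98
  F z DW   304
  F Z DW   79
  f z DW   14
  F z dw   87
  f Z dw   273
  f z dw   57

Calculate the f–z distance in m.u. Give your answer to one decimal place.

The two most frequent reciprocal classes, F z DW and f Z dw, are the parental types, so the F1 was F z DW / f Z dw.
The two rarest classes, f z DW and F Z dw, are the double crossovers. Comparing them with the parentals, only the f allele has switched, so f is the middle locus and the order is z – f – dw.
Crossovers in the z–f interval produce the single-crossover classes F Z DW and f z dw (79 + 57 = 136) plus the double crossovers (26).
RF(z–f) = (136 + 26) / 924 = 162/924 = 0.1753 → 17.5 m.u.

17.5 m.u.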